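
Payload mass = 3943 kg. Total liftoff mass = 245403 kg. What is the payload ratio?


PR = 3943 / 245403 = 0.0161

0.0161


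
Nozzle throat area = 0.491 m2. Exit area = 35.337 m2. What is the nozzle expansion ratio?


AR = 35.337 / 0.491 = 72.0

72.0


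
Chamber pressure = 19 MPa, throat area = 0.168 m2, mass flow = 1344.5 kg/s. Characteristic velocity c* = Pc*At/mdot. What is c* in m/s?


c* = 19e6 * 0.168 / 1344.5 = 2374 m/s

2374 m/s


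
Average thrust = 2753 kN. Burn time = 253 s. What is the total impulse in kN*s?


It = 2753 * 253 = 696509 kN*s

696509 kN*s


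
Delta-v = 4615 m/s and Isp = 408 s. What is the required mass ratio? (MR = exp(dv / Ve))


Ve = 408 * 9.81 = 4002.48 m/s
MR = exp(4615 / 4002.48) = 3.168

3.168


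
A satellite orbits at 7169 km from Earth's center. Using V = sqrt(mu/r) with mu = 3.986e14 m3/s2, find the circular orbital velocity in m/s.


V = sqrt(3.986e14 / 7169000) = 7457 m/s

7457 m/s


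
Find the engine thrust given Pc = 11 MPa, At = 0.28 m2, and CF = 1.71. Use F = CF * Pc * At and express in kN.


F = 1.71 * 11e6 * 0.28 = 5.2668e+06 N = 5266.8 kN

5266.8 kN


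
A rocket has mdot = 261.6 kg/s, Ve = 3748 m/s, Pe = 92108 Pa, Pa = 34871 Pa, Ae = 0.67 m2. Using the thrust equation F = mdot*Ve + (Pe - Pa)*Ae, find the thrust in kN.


F = 261.6 * 3748 + (92108 - 34871) * 0.67 = 1.0188e+06 N = 1018.8 kN

1018.8 kN


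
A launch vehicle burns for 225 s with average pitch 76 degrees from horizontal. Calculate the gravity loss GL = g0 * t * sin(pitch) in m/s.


GL = 9.81 * 225 * sin(76 deg) = 2142 m/s

2142 m/s


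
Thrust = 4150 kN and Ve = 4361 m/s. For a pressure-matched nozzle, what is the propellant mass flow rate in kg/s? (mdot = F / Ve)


mdot = F / Ve = 4150000 / 4361 = 951.6 kg/s

951.6 kg/s


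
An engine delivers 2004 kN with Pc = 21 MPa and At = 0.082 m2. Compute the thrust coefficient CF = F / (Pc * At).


CF = 2004000 / (21e6 * 0.082) = 1.16

1.16


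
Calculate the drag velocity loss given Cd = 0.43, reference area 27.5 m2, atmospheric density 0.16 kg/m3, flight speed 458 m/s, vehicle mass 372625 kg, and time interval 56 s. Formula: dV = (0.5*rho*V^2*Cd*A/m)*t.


D = 0.5 * 0.16 * 458^2 * 0.43 * 27.5 = 198436.74 N
a = 198436.74 / 372625 = 0.5325 m/s2
dV = 0.5325 * 56 = 29.8 m/s

29.8 m/s


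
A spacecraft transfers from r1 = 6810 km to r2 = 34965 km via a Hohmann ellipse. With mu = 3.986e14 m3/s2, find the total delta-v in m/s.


V1 = sqrt(mu/r1) = 7650.59 m/s
dV1 = V1*(sqrt(2*r2/(r1+r2)) - 1) = 2247.89 m/s
V2 = sqrt(mu/r2) = 3376.38 m/s
dV2 = V2*(1 - sqrt(2*r1/(r1+r2))) = 1448.49 m/s
Total dV = 3696 m/s

3696 m/s


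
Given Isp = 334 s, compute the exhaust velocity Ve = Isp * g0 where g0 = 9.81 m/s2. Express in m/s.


Ve = Isp * g0 = 334 * 9.81 = 3276.5 m/s

3276.5 m/s


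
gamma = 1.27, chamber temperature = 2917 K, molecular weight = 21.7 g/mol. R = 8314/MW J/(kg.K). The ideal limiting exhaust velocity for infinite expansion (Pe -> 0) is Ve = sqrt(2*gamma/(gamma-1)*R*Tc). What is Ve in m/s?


R = 8314 / 21.7 = 383.13 J/(kg.K)
Ve = sqrt(2 * 1.27 / (1.27 - 1) * 383.13 * 2917) = 3242 m/s

3242 m/s


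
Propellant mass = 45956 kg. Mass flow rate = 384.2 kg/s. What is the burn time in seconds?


tb = 45956 / 384.2 = 119.6 s

119.6 s


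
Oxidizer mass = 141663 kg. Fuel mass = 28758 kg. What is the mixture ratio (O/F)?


MR = 141663 / 28758 = 4.93

4.93


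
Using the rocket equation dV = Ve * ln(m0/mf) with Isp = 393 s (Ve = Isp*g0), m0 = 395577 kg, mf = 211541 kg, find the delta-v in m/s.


Ve = 393 * 9.81 = 3855.33 m/s
dV = 3855.33 * ln(395577/211541) = 2413 m/s

2413 m/s


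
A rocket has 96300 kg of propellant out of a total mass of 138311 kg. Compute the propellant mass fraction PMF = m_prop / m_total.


PMF = 96300 / 138311 = 0.696

0.696


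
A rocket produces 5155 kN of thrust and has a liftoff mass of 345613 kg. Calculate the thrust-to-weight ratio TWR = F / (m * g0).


TWR = 5155000 / (345613 * 9.81) = 1.52

1.52


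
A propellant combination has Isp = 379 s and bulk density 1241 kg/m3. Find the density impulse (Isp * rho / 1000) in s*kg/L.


rho*Isp = 379 * 1241 / 1000 = 470 s*kg/L

470 s*kg/L


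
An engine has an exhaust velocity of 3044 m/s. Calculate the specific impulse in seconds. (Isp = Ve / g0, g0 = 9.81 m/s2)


Isp = Ve / g0 = 3044 / 9.81 = 310.3 s

310.3 s


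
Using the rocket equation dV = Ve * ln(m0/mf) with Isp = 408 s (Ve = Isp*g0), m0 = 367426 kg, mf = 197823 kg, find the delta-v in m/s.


Ve = 408 * 9.81 = 4002.48 m/s
dV = 4002.48 * ln(367426/197823) = 2478 m/s

2478 m/s


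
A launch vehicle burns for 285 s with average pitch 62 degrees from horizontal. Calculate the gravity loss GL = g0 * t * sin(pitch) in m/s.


GL = 9.81 * 285 * sin(62 deg) = 2469 m/s

2469 m/s


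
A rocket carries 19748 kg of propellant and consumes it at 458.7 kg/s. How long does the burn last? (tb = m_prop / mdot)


tb = 19748 / 458.7 = 43.1 s

43.1 s


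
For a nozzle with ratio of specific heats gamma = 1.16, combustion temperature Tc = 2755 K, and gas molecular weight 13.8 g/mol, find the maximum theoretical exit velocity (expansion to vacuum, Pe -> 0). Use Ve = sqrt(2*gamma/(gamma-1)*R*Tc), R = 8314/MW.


R = 8314 / 13.8 = 602.46 J/(kg.K)
Ve = sqrt(2 * 1.16 / (1.16 - 1) * 602.46 * 2755) = 4906 m/s

4906 m/s


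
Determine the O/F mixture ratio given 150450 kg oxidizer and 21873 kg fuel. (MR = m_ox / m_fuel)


MR = 150450 / 21873 = 6.88

6.88


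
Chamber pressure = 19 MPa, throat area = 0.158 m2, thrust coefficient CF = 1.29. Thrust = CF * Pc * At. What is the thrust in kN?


F = 1.29 * 19e6 * 0.158 = 3.8726e+06 N = 3872.6 kN

3872.6 kN


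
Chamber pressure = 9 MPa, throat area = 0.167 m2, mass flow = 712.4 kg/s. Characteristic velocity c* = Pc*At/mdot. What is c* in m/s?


c* = 9e6 * 0.167 / 712.4 = 2110 m/s

2110 m/s


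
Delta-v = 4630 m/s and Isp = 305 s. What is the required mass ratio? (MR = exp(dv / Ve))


Ve = 305 * 9.81 = 2992.05 m/s
MR = exp(4630 / 2992.05) = 4.699

4.699


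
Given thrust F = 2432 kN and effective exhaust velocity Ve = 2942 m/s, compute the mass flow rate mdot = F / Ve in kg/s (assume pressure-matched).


mdot = F / Ve = 2432000 / 2942 = 826.6 kg/s

826.6 kg/s


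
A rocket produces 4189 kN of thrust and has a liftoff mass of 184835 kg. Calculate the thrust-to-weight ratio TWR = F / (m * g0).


TWR = 4189000 / (184835 * 9.81) = 2.31

2.31


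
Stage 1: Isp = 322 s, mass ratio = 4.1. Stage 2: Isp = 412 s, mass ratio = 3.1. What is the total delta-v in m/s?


dV1 = 322 * 9.81 * ln(4.1) = 4457.1 m/s
dV2 = 412 * 9.81 * ln(3.1) = 4572.8 m/s
Total dV = 4457.1 + 4572.8 = 9029.9 m/s ~ 9030 m/s

9030 m/s


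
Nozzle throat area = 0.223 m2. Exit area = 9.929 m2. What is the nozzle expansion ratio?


AR = 9.929 / 0.223 = 44.5

44.5


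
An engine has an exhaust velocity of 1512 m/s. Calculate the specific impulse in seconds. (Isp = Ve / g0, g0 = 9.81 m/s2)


Isp = Ve / g0 = 1512 / 9.81 = 154.1 s

154.1 s


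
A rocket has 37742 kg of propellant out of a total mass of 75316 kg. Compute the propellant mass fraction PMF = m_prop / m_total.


PMF = 37742 / 75316 = 0.501

0.501


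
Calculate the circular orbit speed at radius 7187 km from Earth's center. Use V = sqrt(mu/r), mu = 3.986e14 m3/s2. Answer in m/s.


V = sqrt(3.986e14 / 7187000) = 7447 m/s

7447 m/s


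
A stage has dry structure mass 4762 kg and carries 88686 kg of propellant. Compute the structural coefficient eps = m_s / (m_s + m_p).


eps = 4762 / (4762 + 88686) = 0.051

0.051


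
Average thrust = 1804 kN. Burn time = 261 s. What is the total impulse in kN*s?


It = 1804 * 261 = 470844 kN*s

470844 kN*s


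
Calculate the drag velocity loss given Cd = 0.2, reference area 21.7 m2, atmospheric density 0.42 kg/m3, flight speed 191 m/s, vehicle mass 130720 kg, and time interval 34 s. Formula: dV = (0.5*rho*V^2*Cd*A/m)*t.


D = 0.5 * 0.42 * 191^2 * 0.2 * 21.7 = 33248.78 N
a = 33248.78 / 130720 = 0.2544 m/s2
dV = 0.2544 * 34 = 8.6 m/s

8.6 m/s


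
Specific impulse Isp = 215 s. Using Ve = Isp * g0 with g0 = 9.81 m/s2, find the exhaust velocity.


Ve = Isp * g0 = 215 * 9.81 = 2109.2 m/s

2109.2 m/s


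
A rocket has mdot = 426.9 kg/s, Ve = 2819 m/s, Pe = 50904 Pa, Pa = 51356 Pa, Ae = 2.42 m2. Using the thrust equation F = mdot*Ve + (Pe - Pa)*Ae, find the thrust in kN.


F = 426.9 * 2819 + (50904 - 51356) * 2.42 = 1.2023e+06 N = 1202.3 kN

1202.3 kN


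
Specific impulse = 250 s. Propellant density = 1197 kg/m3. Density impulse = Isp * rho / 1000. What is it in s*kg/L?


rho*Isp = 250 * 1197 / 1000 = 299 s*kg/L

299 s*kg/L


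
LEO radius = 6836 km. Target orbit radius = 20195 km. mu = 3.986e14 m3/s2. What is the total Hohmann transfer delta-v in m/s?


V1 = sqrt(mu/r1) = 7636.03 m/s
dV1 = V1*(sqrt(2*r2/(r1+r2)) - 1) = 1698.09 m/s
V2 = sqrt(mu/r2) = 4442.7 m/s
dV2 = V2*(1 - sqrt(2*r1/(r1+r2))) = 1283.1 m/s
Total dV = 2981 m/s

2981 m/s


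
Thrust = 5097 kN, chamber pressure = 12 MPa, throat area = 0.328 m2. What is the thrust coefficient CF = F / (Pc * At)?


CF = 5097000 / (12e6 * 0.328) = 1.29

1.29


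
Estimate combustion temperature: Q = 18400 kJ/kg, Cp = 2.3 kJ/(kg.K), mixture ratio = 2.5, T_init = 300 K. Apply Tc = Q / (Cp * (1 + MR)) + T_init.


Tc = 18400 / (2.3 * (1 + 2.5)) + 300 = 2586 K

2586 K


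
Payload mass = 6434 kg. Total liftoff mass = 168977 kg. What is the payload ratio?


PR = 6434 / 168977 = 0.0381

0.0381


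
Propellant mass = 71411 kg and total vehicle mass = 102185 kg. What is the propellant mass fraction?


PMF = 71411 / 102185 = 0.699

0.699


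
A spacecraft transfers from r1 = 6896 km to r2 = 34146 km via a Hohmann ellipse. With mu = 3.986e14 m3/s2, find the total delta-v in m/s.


V1 = sqrt(mu/r1) = 7602.74 m/s
dV1 = V1*(sqrt(2*r2/(r1+r2)) - 1) = 2204.36 m/s
V2 = sqrt(mu/r2) = 3416.64 m/s
dV2 = V2*(1 - sqrt(2*r1/(r1+r2))) = 1436.03 m/s
Total dV = 3640 m/s

3640 m/s


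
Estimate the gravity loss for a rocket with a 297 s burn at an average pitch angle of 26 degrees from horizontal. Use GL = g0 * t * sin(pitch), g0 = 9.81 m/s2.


GL = 9.81 * 297 * sin(26 deg) = 1277 m/s

1277 m/s


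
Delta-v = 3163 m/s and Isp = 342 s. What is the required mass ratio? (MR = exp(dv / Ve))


Ve = 342 * 9.81 = 3355.02 m/s
MR = exp(3163 / 3355.02) = 2.567

2.567


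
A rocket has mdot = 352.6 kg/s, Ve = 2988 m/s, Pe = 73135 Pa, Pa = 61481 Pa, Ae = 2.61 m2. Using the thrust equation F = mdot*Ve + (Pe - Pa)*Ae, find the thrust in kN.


F = 352.6 * 2988 + (73135 - 61481) * 2.61 = 1.0840e+06 N = 1084.0 kN

1084.0 kN


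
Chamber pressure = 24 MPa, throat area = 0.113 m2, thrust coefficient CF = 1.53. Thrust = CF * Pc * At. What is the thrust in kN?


F = 1.53 * 24e6 * 0.113 = 4.1494e+06 N = 4149.4 kN

4149.4 kN


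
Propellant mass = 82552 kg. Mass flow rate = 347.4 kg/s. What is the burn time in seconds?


tb = 82552 / 347.4 = 237.6 s

237.6 s


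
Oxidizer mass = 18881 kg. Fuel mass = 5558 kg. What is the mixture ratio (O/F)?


MR = 18881 / 5558 = 3.4

3.4


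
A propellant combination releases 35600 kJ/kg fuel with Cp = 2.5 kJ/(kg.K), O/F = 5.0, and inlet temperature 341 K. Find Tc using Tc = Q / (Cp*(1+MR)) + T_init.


Tc = 35600 / (2.5 * (1 + 5.0)) + 341 = 2714 K

2714 K


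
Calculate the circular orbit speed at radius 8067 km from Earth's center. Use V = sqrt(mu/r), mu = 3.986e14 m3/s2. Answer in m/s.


V = sqrt(3.986e14 / 8067000) = 7029 m/s

7029 m/s


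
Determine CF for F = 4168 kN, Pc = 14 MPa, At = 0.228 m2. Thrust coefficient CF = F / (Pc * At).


CF = 4168000 / (14e6 * 0.228) = 1.31

1.31


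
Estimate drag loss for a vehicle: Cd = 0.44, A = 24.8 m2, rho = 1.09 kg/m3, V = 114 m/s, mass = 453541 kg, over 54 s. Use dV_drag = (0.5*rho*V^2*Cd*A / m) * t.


D = 0.5 * 1.09 * 114^2 * 0.44 * 24.8 = 77287.73 N
a = 77287.73 / 453541 = 0.1704 m/s2
dV = 0.1704 * 54 = 9.2 m/s

9.2 m/s


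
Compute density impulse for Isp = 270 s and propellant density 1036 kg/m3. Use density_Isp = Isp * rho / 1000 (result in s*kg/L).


rho*Isp = 270 * 1036 / 1000 = 280 s*kg/L

280 s*kg/L


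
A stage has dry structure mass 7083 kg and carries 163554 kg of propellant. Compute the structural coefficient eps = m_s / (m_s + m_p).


eps = 7083 / (7083 + 163554) = 0.0415

0.0415


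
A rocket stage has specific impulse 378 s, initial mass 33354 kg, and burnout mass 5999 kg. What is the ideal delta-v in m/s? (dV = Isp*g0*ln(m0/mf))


Ve = 378 * 9.81 = 3708.18 m/s
dV = 3708.18 * ln(33354/5999) = 6362 m/s

6362 m/s


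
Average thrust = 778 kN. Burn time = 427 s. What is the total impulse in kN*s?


It = 778 * 427 = 332206 kN*s

332206 kN*s


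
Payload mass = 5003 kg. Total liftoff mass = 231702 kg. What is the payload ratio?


PR = 5003 / 231702 = 0.0216

0.0216


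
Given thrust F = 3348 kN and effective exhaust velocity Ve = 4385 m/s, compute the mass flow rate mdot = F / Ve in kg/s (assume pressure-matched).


mdot = F / Ve = 3348000 / 4385 = 763.5 kg/s

763.5 kg/s


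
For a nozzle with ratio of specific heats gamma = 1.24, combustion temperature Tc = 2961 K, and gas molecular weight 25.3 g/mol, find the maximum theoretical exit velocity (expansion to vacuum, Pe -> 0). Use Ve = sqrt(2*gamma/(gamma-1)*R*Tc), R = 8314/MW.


R = 8314 / 25.3 = 328.62 J/(kg.K)
Ve = sqrt(2 * 1.24 / (1.24 - 1) * 328.62 * 2961) = 3171 m/s

3171 m/s


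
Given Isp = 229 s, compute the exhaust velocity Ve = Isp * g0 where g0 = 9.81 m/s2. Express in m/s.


Ve = Isp * g0 = 229 * 9.81 = 2246.5 m/s

2246.5 m/s


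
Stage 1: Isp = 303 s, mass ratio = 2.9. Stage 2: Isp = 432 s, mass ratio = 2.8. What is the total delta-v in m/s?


dV1 = 303 * 9.81 * ln(2.9) = 3164.8 m/s
dV2 = 432 * 9.81 * ln(2.8) = 4363.4 m/s
Total dV = 3164.8 + 4363.4 = 7528.2 m/s ~ 7528 m/s

7528 m/s


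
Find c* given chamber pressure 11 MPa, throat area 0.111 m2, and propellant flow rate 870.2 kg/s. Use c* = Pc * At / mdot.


c* = 11e6 * 0.111 / 870.2 = 1403 m/s

1403 m/s


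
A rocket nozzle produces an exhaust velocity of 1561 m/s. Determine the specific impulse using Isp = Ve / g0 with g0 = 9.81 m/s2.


Isp = Ve / g0 = 1561 / 9.81 = 159.1 s

159.1 s


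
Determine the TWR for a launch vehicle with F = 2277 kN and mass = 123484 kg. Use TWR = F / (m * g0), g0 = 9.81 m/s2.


TWR = 2277000 / (123484 * 9.81) = 1.88

1.88


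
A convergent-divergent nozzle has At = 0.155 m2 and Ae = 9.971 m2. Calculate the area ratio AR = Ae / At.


AR = 9.971 / 0.155 = 64.3

64.3


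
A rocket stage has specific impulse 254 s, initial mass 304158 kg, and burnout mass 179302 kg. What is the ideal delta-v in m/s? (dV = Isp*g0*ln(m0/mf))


Ve = 254 * 9.81 = 2491.74 m/s
dV = 2491.74 * ln(304158/179302) = 1317 m/s

1317 m/s


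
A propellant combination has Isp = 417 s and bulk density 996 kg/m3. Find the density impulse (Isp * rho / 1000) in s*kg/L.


rho*Isp = 417 * 996 / 1000 = 415 s*kg/L

415 s*kg/L


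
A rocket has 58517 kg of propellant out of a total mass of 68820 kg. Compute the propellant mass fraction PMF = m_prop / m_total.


PMF = 58517 / 68820 = 0.85

0.85


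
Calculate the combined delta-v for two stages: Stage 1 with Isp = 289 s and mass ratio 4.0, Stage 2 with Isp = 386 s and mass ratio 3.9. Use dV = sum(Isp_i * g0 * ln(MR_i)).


dV1 = 289 * 9.81 * ln(4.0) = 3930.3 m/s
dV2 = 386 * 9.81 * ln(3.9) = 5153.6 m/s
Total dV = 3930.3 + 5153.6 = 9083.9 m/s ~ 9084 m/s

9084 m/s


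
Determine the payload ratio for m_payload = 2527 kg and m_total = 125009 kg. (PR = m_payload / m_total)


PR = 2527 / 125009 = 0.0202

0.0202


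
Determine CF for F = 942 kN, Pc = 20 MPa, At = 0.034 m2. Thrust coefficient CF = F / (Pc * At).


CF = 942000 / (20e6 * 0.034) = 1.39

1.39


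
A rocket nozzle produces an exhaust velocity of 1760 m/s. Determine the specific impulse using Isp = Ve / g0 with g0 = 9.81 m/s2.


Isp = Ve / g0 = 1760 / 9.81 = 179.4 s

179.4 s


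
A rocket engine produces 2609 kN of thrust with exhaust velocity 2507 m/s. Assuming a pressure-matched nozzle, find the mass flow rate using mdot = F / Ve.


mdot = F / Ve = 2609000 / 2507 = 1040.7 kg/s

1040.7 kg/s


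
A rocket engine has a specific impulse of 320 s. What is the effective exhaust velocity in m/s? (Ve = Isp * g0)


Ve = Isp * g0 = 320 * 9.81 = 3139.2 m/s

3139.2 m/s


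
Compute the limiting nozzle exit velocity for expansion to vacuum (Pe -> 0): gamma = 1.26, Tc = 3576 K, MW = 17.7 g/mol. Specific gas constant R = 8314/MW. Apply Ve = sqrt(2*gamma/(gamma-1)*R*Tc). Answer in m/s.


R = 8314 / 17.7 = 469.72 J/(kg.K)
Ve = sqrt(2 * 1.26 / (1.26 - 1) * 469.72 * 3576) = 4035 m/s

4035 m/s


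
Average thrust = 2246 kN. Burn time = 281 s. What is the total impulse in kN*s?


It = 2246 * 281 = 631126 kN*s

631126 kN*s


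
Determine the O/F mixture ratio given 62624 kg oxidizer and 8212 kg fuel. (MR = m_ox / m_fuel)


MR = 62624 / 8212 = 7.63

7.63


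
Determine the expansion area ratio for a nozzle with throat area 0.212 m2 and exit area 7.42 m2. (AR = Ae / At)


AR = 7.42 / 0.212 = 35.0

35.0


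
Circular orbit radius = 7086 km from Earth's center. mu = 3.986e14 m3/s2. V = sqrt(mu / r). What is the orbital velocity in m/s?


V = sqrt(3.986e14 / 7086000) = 7500 m/s

7500 m/s


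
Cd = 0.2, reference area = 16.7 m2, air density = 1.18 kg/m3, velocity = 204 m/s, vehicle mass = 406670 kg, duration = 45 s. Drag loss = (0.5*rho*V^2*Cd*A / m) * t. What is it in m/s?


D = 0.5 * 1.18 * 204^2 * 0.2 * 16.7 = 82008.49 N
a = 82008.49 / 406670 = 0.2017 m/s2
dV = 0.2017 * 45 = 9.1 m/s

9.1 m/s


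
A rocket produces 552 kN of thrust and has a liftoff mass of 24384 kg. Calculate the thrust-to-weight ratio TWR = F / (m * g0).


TWR = 552000 / (24384 * 9.81) = 2.31

2.31


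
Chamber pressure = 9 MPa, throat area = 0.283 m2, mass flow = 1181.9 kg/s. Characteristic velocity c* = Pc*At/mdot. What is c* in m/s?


c* = 9e6 * 0.283 / 1181.9 = 2155 m/s

2155 m/s


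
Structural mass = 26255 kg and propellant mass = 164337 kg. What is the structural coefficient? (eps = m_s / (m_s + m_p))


eps = 26255 / (26255 + 164337) = 0.1378

0.1378


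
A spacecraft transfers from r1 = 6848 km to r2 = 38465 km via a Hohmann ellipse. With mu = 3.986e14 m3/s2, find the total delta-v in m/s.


V1 = sqrt(mu/r1) = 7629.34 m/s
dV1 = V1*(sqrt(2*r2/(r1+r2)) - 1) = 2311.51 m/s
V2 = sqrt(mu/r2) = 3219.11 m/s
dV2 = V2*(1 - sqrt(2*r1/(r1+r2))) = 1449.32 m/s
Total dV = 3761 m/s

3761 m/s


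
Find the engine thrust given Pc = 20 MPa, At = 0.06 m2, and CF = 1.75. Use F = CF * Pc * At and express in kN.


F = 1.75 * 20e6 * 0.06 = 2.1000e+06 N = 2100.0 kN

2100.0 kN


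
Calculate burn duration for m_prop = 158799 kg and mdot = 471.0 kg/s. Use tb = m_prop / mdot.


tb = 158799 / 471.0 = 337.2 s

337.2 s


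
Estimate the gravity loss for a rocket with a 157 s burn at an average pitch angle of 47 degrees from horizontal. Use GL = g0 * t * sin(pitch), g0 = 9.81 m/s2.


GL = 9.81 * 157 * sin(47 deg) = 1126 m/s

1126 m/s


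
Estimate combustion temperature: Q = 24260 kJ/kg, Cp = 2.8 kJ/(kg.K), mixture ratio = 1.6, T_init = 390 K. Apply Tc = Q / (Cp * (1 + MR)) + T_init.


Tc = 24260 / (2.8 * (1 + 1.6)) + 390 = 3722 K

3722 K


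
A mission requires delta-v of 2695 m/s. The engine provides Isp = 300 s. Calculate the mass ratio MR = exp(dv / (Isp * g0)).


Ve = 300 * 9.81 = 2943.0 m/s
MR = exp(2695 / 2943.0) = 2.499

2.499


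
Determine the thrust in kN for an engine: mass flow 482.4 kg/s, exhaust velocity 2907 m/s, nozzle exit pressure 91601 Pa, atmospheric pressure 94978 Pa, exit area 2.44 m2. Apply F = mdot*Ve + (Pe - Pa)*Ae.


F = 482.4 * 2907 + (91601 - 94978) * 2.44 = 1.3941e+06 N = 1394.1 kN

1394.1 kN


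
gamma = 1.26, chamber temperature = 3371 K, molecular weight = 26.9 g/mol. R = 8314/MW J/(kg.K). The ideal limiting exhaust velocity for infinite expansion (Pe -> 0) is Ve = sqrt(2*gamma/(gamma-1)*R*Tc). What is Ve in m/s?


R = 8314 / 26.9 = 309.07 J/(kg.K)
Ve = sqrt(2 * 1.26 / (1.26 - 1) * 309.07 * 3371) = 3178 m/s

3178 m/s


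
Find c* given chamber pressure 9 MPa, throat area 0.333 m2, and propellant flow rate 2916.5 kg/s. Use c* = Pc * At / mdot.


c* = 9e6 * 0.333 / 2916.5 = 1028 m/s

1028 m/s


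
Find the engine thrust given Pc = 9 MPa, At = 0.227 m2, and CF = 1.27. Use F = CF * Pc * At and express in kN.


F = 1.27 * 9e6 * 0.227 = 2.5946e+06 N = 2594.6 kN

2594.6 kN


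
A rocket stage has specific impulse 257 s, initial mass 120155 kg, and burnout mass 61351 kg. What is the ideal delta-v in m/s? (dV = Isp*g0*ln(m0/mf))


Ve = 257 * 9.81 = 2521.17 m/s
dV = 2521.17 * ln(120155/61351) = 1695 m/s

1695 m/s


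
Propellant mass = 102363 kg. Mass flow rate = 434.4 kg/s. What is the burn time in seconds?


tb = 102363 / 434.4 = 235.6 s

235.6 s


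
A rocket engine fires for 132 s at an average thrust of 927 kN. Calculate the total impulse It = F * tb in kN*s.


It = 927 * 132 = 122364 kN*s

122364 kN*s


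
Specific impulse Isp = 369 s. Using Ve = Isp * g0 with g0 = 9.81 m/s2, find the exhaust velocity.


Ve = Isp * g0 = 369 * 9.81 = 3619.9 m/s

3619.9 m/s


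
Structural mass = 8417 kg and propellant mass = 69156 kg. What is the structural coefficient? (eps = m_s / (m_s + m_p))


eps = 8417 / (8417 + 69156) = 0.1085

0.1085


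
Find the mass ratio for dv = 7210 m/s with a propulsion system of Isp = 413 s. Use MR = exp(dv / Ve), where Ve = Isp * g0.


Ve = 413 * 9.81 = 4051.53 m/s
MR = exp(7210 / 4051.53) = 5.927

5.927


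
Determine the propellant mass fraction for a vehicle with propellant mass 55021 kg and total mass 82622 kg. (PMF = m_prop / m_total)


PMF = 55021 / 82622 = 0.666

0.666


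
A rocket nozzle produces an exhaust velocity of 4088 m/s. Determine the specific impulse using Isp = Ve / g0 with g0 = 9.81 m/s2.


Isp = Ve / g0 = 4088 / 9.81 = 416.7 s

416.7 s


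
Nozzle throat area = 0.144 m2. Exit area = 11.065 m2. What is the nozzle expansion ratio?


AR = 11.065 / 0.144 = 76.8

76.8


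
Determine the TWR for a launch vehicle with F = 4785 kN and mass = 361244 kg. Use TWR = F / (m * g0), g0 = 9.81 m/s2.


TWR = 4785000 / (361244 * 9.81) = 1.35

1.35


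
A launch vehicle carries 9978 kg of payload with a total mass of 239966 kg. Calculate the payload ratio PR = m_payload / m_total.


PR = 9978 / 239966 = 0.0416

0.0416


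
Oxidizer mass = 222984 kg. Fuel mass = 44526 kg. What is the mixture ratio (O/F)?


MR = 222984 / 44526 = 5.01

5.01


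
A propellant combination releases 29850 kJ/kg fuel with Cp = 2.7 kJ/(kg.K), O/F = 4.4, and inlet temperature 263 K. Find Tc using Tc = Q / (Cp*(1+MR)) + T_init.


Tc = 29850 / (2.7 * (1 + 4.4)) + 263 = 2310 K

2310 K


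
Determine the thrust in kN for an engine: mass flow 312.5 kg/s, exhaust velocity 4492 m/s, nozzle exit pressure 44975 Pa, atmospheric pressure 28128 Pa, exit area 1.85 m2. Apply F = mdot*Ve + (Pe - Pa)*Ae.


F = 312.5 * 4492 + (44975 - 28128) * 1.85 = 1.4349e+06 N = 1434.9 kN

1434.9 kN


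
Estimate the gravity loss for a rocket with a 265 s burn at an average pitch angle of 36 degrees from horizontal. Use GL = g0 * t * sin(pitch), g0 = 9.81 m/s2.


GL = 9.81 * 265 * sin(36 deg) = 1528 m/s

1528 m/s


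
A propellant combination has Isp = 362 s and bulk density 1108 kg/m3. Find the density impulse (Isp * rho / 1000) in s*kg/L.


rho*Isp = 362 * 1108 / 1000 = 401 s*kg/L

401 s*kg/L


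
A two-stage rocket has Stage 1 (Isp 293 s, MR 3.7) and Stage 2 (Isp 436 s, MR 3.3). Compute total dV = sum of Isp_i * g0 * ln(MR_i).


dV1 = 293 * 9.81 * ln(3.7) = 3760.6 m/s
dV2 = 436 * 9.81 * ln(3.3) = 5106.6 m/s
Total dV = 3760.6 + 5106.6 = 8867.2 m/s ~ 8867 m/s

8867 m/s


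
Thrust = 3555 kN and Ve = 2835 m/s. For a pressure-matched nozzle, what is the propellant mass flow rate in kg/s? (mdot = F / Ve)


mdot = F / Ve = 3555000 / 2835 = 1254.0 kg/s

1254.0 kg/s


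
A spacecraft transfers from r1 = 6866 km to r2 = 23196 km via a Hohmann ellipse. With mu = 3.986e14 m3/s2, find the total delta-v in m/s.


V1 = sqrt(mu/r1) = 7619.33 m/s
dV1 = V1*(sqrt(2*r2/(r1+r2)) - 1) = 1845.86 m/s
V2 = sqrt(mu/r2) = 4145.36 m/s
dV2 = V2*(1 - sqrt(2*r1/(r1+r2))) = 1343.67 m/s
Total dV = 3190 m/s

3190 m/s


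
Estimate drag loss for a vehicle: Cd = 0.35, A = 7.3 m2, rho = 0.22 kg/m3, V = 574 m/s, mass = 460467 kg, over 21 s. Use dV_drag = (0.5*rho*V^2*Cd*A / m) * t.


D = 0.5 * 0.22 * 574^2 * 0.35 * 7.3 = 92599.23 N
a = 92599.23 / 460467 = 0.2011 m/s2
dV = 0.2011 * 21 = 4.2 m/s

4.2 m/s


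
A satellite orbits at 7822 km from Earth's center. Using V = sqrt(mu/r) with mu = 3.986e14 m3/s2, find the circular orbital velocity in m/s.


V = sqrt(3.986e14 / 7822000) = 7139 m/s

7139 m/s


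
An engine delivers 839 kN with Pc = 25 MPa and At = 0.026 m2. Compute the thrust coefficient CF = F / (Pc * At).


CF = 839000 / (25e6 * 0.026) = 1.29

1.29


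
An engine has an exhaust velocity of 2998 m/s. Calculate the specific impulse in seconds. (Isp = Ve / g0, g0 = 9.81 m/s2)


Isp = Ve / g0 = 2998 / 9.81 = 305.6 s

305.6 s


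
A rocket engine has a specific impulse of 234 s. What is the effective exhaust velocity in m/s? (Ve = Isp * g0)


Ve = Isp * g0 = 234 * 9.81 = 2295.5 m/s

2295.5 m/s


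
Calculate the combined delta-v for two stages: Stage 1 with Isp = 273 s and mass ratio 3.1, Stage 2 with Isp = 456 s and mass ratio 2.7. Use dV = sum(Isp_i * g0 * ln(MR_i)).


dV1 = 273 * 9.81 * ln(3.1) = 3030.0 m/s
dV2 = 456 * 9.81 * ln(2.7) = 4443.2 m/s
Total dV = 3030.0 + 4443.2 = 7473.2 m/s ~ 7473 m/s

7473 m/s


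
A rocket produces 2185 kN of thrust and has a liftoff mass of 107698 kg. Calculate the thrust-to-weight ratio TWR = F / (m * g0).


TWR = 2185000 / (107698 * 9.81) = 2.07

2.07


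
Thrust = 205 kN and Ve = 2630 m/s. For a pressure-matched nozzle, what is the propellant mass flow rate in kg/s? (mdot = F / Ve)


mdot = F / Ve = 205000 / 2630 = 77.9 kg/s

77.9 kg/s


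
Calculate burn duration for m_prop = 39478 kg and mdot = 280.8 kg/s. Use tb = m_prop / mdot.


tb = 39478 / 280.8 = 140.6 s

140.6 s


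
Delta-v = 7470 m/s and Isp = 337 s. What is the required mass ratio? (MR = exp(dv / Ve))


Ve = 337 * 9.81 = 3305.97 m/s
MR = exp(7470 / 3305.97) = 9.579

9.579


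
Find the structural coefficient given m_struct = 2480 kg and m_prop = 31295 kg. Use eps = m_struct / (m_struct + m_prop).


eps = 2480 / (2480 + 31295) = 0.0734

0.0734


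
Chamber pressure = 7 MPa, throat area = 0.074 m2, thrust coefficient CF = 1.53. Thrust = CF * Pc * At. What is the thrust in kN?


F = 1.53 * 7e6 * 0.074 = 792540.0 N = 792.5 kN

792.5 kN


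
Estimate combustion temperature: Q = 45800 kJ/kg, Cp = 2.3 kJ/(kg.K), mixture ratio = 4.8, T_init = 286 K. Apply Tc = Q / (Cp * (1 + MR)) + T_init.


Tc = 45800 / (2.3 * (1 + 4.8)) + 286 = 3719 K

3719 K


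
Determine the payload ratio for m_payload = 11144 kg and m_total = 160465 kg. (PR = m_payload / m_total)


PR = 11144 / 160465 = 0.0694

0.0694


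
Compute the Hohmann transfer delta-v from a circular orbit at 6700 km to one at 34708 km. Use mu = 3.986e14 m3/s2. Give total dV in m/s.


V1 = sqrt(mu/r1) = 7713.14 m/s
dV1 = V1*(sqrt(2*r2/(r1+r2)) - 1) = 2273.49 m/s
V2 = sqrt(mu/r2) = 3388.86 m/s
dV2 = V2*(1 - sqrt(2*r1/(r1+r2))) = 1461.05 m/s
Total dV = 3735 m/s

3735 m/s


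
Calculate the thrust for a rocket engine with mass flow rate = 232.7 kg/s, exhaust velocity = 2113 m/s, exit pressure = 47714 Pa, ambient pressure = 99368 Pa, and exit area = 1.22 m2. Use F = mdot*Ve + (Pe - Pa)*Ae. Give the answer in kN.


F = 232.7 * 2113 + (47714 - 99368) * 1.22 = 428677.0 N = 428.7 kN

428.7 kN


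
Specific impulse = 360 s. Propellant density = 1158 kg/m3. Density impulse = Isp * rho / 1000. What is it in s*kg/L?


rho*Isp = 360 * 1158 / 1000 = 417 s*kg/L

417 s*kg/L


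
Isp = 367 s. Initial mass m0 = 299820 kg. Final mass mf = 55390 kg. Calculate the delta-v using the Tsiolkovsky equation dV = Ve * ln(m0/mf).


Ve = 367 * 9.81 = 3600.27 m/s
dV = 3600.27 * ln(299820/55390) = 6080 m/s

6080 m/s


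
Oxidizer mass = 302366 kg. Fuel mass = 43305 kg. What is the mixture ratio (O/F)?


MR = 302366 / 43305 = 6.98

6.98


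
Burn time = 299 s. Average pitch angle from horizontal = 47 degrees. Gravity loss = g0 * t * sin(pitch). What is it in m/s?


GL = 9.81 * 299 * sin(47 deg) = 2145 m/s

2145 m/s


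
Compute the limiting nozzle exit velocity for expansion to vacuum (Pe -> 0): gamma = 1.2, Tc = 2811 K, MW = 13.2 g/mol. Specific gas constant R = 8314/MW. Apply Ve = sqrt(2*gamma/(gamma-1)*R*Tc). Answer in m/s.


R = 8314 / 13.2 = 629.85 J/(kg.K)
Ve = sqrt(2 * 1.2 / (1.2 - 1) * 629.85 * 2811) = 4609 m/s

4609 m/s


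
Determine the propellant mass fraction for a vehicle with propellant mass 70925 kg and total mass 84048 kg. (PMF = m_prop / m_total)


PMF = 70925 / 84048 = 0.844

0.844


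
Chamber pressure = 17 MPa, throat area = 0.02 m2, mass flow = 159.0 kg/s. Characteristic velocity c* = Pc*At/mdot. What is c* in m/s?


c* = 17e6 * 0.02 / 159.0 = 2138 m/s

2138 m/s


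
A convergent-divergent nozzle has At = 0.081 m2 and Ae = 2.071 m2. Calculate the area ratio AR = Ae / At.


AR = 2.071 / 0.081 = 25.6

25.6


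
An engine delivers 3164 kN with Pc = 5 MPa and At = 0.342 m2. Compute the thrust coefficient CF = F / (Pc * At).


CF = 3164000 / (5e6 * 0.342) = 1.85

1.85


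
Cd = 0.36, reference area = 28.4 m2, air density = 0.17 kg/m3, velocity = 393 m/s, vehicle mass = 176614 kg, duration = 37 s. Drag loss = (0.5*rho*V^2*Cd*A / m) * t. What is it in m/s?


D = 0.5 * 0.17 * 393^2 * 0.36 * 28.4 = 134222.36 N
a = 134222.36 / 176614 = 0.76 m/s2
dV = 0.76 * 37 = 28.1 m/s

28.1 m/s


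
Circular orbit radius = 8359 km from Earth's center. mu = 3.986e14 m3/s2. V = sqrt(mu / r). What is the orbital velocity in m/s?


V = sqrt(3.986e14 / 8359000) = 6905 m/s

6905 m/s


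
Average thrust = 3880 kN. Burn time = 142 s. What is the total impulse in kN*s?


It = 3880 * 142 = 550960 kN*s

550960 kN*s


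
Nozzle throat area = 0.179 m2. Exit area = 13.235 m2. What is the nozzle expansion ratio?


AR = 13.235 / 0.179 = 73.9

73.9


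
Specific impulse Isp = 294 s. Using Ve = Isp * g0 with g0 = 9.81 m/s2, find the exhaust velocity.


Ve = Isp * g0 = 294 * 9.81 = 2884.1 m/s

2884.1 m/s


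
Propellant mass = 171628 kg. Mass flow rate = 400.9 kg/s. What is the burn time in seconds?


tb = 171628 / 400.9 = 428.1 s

428.1 s


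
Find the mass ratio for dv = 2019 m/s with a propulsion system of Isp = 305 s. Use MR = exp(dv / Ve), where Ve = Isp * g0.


Ve = 305 * 9.81 = 2992.05 m/s
MR = exp(2019 / 2992.05) = 1.964

1.964


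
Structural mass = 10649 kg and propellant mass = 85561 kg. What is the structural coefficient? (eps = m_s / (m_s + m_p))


eps = 10649 / (10649 + 85561) = 0.1107

0.1107


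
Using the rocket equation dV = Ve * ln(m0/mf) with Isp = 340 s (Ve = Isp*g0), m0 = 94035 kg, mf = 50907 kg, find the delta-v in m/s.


Ve = 340 * 9.81 = 3335.4 m/s
dV = 3335.4 * ln(94035/50907) = 2047 m/s

2047 m/s


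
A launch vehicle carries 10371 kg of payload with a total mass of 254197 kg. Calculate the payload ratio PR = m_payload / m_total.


PR = 10371 / 254197 = 0.0408

0.0408


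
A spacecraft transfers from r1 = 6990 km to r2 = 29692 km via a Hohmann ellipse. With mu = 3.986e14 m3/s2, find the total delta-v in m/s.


V1 = sqrt(mu/r1) = 7551.44 m/s
dV1 = V1*(sqrt(2*r2/(r1+r2)) - 1) = 2056.67 m/s
V2 = sqrt(mu/r2) = 3663.94 m/s
dV2 = V2*(1 - sqrt(2*r1/(r1+r2))) = 1402.03 m/s
Total dV = 3459 m/s

3459 m/s


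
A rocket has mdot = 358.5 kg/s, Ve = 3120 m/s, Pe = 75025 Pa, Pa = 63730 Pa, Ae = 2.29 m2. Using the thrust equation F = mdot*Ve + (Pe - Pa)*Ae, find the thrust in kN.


F = 358.5 * 3120 + (75025 - 63730) * 2.29 = 1.1444e+06 N = 1144.4 kN

1144.4 kN


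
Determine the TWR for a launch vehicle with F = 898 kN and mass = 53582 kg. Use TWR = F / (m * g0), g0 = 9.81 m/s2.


TWR = 898000 / (53582 * 9.81) = 1.71

1.71


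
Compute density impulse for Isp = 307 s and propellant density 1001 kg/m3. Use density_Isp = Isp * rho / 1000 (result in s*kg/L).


rho*Isp = 307 * 1001 / 1000 = 307 s*kg/L

307 s*kg/L


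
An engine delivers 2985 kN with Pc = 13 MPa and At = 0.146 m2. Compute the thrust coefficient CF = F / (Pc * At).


CF = 2985000 / (13e6 * 0.146) = 1.57

1.57


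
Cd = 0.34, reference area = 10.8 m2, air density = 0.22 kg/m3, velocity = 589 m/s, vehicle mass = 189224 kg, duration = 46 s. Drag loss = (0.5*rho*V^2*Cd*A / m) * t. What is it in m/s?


D = 0.5 * 0.22 * 589^2 * 0.34 * 10.8 = 140128.33 N
a = 140128.33 / 189224 = 0.7405 m/s2
dV = 0.7405 * 46 = 34.1 m/s

34.1 m/s


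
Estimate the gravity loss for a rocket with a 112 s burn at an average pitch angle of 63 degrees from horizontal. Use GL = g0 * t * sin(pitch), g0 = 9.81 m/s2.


GL = 9.81 * 112 * sin(63 deg) = 979 m/s

979 m/s


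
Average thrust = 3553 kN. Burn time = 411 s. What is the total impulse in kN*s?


It = 3553 * 411 = 1460283 kN*s

1460283 kN*s


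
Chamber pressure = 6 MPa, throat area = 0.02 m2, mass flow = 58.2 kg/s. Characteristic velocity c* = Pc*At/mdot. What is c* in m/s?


c* = 6e6 * 0.02 / 58.2 = 2062 m/s

2062 m/s


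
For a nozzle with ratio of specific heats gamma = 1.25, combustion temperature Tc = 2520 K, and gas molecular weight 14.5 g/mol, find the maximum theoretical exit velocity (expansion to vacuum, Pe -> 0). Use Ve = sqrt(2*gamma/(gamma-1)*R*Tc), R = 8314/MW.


R = 8314 / 14.5 = 573.38 J/(kg.K)
Ve = sqrt(2 * 1.25 / (1.25 - 1) * 573.38 * 2520) = 3801 m/s

3801 m/s


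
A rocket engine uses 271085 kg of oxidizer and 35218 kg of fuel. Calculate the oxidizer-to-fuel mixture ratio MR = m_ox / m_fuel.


MR = 271085 / 35218 = 7.7

7.7


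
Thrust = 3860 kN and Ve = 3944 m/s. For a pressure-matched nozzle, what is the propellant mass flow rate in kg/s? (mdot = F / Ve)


mdot = F / Ve = 3860000 / 3944 = 978.7 kg/s

978.7 kg/s


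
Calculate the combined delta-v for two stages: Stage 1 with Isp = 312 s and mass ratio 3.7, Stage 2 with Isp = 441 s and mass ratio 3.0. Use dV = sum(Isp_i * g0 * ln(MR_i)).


dV1 = 312 * 9.81 * ln(3.7) = 4004.4 m/s
dV2 = 441 * 9.81 * ln(3.0) = 4752.8 m/s
Total dV = 4004.4 + 4752.8 = 8757.2 m/s ~ 8757 m/s

8757 m/s


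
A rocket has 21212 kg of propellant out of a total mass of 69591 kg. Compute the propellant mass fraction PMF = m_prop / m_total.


PMF = 21212 / 69591 = 0.305

0.305


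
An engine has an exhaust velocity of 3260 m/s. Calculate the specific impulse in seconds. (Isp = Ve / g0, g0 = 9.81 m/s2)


Isp = Ve / g0 = 3260 / 9.81 = 332.3 s

332.3 s


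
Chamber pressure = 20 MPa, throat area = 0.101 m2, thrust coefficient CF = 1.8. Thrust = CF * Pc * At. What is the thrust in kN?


F = 1.8 * 20e6 * 0.101 = 3.6360e+06 N = 3636.0 kN

3636.0 kN


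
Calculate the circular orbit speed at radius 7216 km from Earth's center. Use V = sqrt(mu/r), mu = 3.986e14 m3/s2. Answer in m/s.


V = sqrt(3.986e14 / 7216000) = 7432 m/s

7432 m/s


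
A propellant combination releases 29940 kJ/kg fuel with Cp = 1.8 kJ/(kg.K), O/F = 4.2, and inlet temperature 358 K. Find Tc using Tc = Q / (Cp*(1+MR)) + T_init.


Tc = 29940 / (1.8 * (1 + 4.2)) + 358 = 3557 K

3557 K


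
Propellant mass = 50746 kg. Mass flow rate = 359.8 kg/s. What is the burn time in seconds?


tb = 50746 / 359.8 = 141.0 s

141.0 s


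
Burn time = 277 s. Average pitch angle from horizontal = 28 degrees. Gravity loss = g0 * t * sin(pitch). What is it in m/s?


GL = 9.81 * 277 * sin(28 deg) = 1276 m/s

1276 m/s


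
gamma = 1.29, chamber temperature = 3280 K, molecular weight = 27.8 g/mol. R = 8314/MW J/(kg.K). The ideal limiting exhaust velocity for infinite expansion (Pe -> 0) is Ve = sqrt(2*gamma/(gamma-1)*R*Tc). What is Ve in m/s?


R = 8314 / 27.8 = 299.06 J/(kg.K)
Ve = sqrt(2 * 1.29 / (1.29 - 1) * 299.06 * 3280) = 2954 m/s

2954 m/s


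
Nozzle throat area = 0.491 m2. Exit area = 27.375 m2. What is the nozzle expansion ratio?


AR = 27.375 / 0.491 = 55.8

55.8


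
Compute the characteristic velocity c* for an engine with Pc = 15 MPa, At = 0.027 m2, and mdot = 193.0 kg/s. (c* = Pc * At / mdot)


c* = 15e6 * 0.027 / 193.0 = 2098 m/s

2098 m/s


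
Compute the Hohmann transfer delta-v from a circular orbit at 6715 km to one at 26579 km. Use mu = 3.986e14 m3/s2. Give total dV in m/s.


V1 = sqrt(mu/r1) = 7704.52 m/s
dV1 = V1*(sqrt(2*r2/(r1+r2)) - 1) = 2030.73 m/s
V2 = sqrt(mu/r2) = 3872.57 m/s
dV2 = V2*(1 - sqrt(2*r1/(r1+r2))) = 1413.03 m/s
Total dV = 3444 m/s

3444 m/s


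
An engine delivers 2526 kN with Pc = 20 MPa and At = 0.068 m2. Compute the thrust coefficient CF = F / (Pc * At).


CF = 2526000 / (20e6 * 0.068) = 1.86

1.86


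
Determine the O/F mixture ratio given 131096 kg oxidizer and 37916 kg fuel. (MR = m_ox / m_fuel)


MR = 131096 / 37916 = 3.46

3.46


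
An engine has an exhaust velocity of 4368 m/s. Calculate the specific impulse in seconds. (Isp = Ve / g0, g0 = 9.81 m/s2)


Isp = Ve / g0 = 4368 / 9.81 = 445.3 s

445.3 s


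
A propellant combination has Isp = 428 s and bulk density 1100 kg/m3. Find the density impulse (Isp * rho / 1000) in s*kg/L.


rho*Isp = 428 * 1100 / 1000 = 471 s*kg/L

471 s*kg/L


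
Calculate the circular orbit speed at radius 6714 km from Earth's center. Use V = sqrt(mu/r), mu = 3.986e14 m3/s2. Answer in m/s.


V = sqrt(3.986e14 / 6714000) = 7705 m/s

7705 m/s


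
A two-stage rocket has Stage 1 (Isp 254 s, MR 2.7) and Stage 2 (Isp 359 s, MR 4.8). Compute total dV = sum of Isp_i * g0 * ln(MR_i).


dV1 = 254 * 9.81 * ln(2.7) = 2474.9 m/s
dV2 = 359 * 9.81 * ln(4.8) = 5524.3 m/s
Total dV = 2474.9 + 5524.3 = 7999.2 m/s ~ 7999 m/s

7999 m/s


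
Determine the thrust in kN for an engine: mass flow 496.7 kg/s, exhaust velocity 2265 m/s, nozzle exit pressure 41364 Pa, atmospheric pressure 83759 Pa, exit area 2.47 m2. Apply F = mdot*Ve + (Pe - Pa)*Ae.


F = 496.7 * 2265 + (41364 - 83759) * 2.47 = 1.0203e+06 N = 1020.3 kN

1020.3 kN


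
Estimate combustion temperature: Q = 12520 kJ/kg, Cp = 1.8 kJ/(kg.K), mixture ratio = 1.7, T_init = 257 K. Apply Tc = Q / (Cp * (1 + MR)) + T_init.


Tc = 12520 / (1.8 * (1 + 1.7)) + 257 = 2833 K

2833 K


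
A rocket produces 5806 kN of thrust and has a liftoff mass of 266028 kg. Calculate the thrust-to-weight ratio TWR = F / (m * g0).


TWR = 5806000 / (266028 * 9.81) = 2.22

2.22


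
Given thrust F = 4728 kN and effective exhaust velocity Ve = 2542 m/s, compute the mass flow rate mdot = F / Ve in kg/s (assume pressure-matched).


mdot = F / Ve = 4728000 / 2542 = 1860.0 kg/s

1860.0 kg/s


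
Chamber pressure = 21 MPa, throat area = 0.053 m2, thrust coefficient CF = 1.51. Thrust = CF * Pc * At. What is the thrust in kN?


F = 1.51 * 21e6 * 0.053 = 1.6806e+06 N = 1680.6 kN

1680.6 kN


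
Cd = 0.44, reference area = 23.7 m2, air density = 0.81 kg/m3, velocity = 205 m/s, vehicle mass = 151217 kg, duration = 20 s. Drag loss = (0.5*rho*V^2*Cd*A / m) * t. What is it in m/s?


D = 0.5 * 0.81 * 205^2 * 0.44 * 23.7 = 177485.86 N
a = 177485.86 / 151217 = 1.1737 m/s2
dV = 1.1737 * 20 = 23.5 m/s

23.5 m/s
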